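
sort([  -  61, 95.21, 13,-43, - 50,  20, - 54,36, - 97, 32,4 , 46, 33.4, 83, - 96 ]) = [ -97 , - 96,-61, -54, - 50, - 43,4, 13, 20,32,33.4, 36, 46 , 83, 95.21 ] 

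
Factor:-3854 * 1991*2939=  -  22551869846 = - 2^1*11^1*41^1*47^1 * 181^1*2939^1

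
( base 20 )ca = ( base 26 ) 9g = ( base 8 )372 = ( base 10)250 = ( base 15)11A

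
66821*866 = 57866986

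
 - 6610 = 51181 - 57791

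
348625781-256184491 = 92441290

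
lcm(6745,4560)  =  323760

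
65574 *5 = 327870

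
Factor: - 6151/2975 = -5^(-2)*7^( -1 )*17^(-1)*6151^1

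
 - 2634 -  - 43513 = 40879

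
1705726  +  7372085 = 9077811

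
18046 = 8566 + 9480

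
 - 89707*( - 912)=81812784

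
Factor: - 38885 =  - 5^1*7^1*11^1 * 101^1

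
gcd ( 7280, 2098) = 2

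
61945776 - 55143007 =6802769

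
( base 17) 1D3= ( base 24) L9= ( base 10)513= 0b1000000001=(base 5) 4023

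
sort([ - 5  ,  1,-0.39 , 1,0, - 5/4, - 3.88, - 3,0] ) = [-5,  -  3.88, - 3,-5/4,- 0.39, 0, 0,1, 1] 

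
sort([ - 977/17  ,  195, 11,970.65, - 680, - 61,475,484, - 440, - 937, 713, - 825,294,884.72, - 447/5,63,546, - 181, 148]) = [  -  937, - 825, - 680 , - 440, - 181, - 447/5, - 61 , - 977/17,11,63,148, 195,294,475,484,546 , 713, 884.72,970.65] 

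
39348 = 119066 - 79718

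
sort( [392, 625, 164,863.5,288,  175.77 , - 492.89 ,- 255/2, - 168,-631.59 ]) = [ - 631.59, - 492.89, - 168,- 255/2, 164,175.77,288, 392, 625, 863.5 ] 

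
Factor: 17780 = 2^2*5^1*7^1*127^1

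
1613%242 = 161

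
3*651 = 1953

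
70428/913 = 70428/913 = 77.14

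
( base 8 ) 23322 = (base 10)9938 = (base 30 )b18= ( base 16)26D2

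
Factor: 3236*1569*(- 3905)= - 19826794020  =  - 2^2*3^1* 5^1*11^1*71^1*523^1*809^1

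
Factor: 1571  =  1571^1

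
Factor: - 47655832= - 2^3*7^2*121571^1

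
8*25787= 206296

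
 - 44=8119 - 8163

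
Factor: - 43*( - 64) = 2^6*43^1 = 2752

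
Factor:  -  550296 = -2^3*3^2 *7643^1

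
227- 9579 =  - 9352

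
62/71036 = 31/35518  =  0.00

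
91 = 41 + 50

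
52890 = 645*82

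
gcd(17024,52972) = 76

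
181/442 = 181/442 = 0.41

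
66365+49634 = 115999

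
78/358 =39/179 = 0.22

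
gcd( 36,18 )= 18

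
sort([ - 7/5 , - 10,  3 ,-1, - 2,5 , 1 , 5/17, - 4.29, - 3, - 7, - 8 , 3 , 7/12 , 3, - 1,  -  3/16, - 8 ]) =[- 10, - 8 , - 8, - 7,-4.29, - 3, - 2,  -  7/5,-1, - 1, - 3/16 , 5/17,  7/12,1,3 , 3, 3, 5]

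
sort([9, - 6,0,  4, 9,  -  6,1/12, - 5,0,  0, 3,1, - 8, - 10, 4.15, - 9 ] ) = [-10, - 9, - 8, - 6, - 6 , - 5,0, 0, 0, 1/12,1, 3, 4, 4.15, 9, 9]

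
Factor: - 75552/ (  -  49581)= 2^5*3^ ( - 1 )*7^( - 1 ) =32/21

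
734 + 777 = 1511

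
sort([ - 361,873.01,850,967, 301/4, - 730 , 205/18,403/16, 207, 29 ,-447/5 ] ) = [-730, -361, - 447/5, 205/18,403/16,29, 301/4,207, 850,873.01  ,  967]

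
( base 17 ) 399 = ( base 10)1029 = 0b10000000101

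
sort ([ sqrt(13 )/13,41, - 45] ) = [ - 45, sqrt(13 )/13 , 41]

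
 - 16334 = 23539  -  39873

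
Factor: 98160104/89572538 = 49080052/44786269= 2^2*7^1*11^( - 1)*233^1*7523^1*4071479^( - 1)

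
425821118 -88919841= 336901277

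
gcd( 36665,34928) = 1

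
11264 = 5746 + 5518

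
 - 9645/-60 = 643/4  =  160.75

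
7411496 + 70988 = 7482484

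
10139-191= 9948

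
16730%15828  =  902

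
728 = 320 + 408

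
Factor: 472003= 7^1 * 67429^1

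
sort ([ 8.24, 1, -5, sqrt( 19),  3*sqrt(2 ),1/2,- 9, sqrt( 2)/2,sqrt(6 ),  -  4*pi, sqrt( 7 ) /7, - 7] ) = [ - 4*pi,  -  9 , - 7, - 5,sqrt(7 ) /7, 1/2, sqrt( 2)/2,1,sqrt( 6), 3*sqrt(2 ),sqrt( 19 ), 8.24]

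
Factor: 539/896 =2^( - 7 )*7^1*11^1 = 77/128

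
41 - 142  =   - 101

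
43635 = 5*8727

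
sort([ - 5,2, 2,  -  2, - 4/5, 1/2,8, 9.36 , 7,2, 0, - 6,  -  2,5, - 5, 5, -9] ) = [ - 9,-6,-5, - 5,-2, - 2, - 4/5, 0, 1/2,2, 2, 2,5, 5, 7, 8,  9.36 ]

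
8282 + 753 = 9035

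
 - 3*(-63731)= 191193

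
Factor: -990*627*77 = -2^1*3^3*5^1*7^1*11^3*19^1 = - 47796210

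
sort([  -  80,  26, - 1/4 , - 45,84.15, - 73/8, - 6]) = [  -  80,  -  45, - 73/8 , - 6, - 1/4,  26,  84.15]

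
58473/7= 58473/7 =8353.29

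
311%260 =51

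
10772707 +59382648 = 70155355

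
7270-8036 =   -  766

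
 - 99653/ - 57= 1748 + 17/57 = 1748.30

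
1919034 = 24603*78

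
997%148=109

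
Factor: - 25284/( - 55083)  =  28/61 = 2^2 * 7^1*61^(-1)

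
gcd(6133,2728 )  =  1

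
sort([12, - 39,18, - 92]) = [ - 92,- 39,12,18 ]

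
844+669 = 1513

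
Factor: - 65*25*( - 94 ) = 152750 = 2^1 *5^3  *13^1*47^1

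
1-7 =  - 6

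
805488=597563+207925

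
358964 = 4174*86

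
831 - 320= 511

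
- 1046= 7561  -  8607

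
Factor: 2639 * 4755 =12548445=3^1*5^1*7^1*13^1*29^1* 317^1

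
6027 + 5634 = 11661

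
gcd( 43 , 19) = 1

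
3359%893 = 680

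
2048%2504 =2048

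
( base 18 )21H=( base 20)1e3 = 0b1010101011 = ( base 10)683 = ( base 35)JI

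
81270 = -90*( -903)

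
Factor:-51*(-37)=1887= 3^1 * 17^1*37^1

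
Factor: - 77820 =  - 2^2*3^1*5^1*1297^1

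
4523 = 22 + 4501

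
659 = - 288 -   -  947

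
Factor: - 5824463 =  - 61^1 * 95483^1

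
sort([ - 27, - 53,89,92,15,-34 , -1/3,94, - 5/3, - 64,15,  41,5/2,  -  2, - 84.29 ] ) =[-84.29, - 64, - 53, - 34, -27,-2,-5/3,-1/3, 5/2,  15,15,41,89, 92,94]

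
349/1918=349/1918 = 0.18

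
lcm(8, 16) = 16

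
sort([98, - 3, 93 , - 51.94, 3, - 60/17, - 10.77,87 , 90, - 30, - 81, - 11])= [ - 81 ,  -  51.94, -30, - 11,  -  10.77  ,-60/17,-3, 3,87, 90, 93, 98]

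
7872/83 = 94 + 70/83 =94.84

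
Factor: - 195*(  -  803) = 3^1*5^1* 11^1*13^1 * 73^1 = 156585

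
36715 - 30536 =6179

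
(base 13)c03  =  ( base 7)5631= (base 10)2031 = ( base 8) 3757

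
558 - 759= - 201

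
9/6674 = 9/6674 = 0.00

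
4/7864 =1/1966 = 0.00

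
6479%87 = 41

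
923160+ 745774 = 1668934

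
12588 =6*2098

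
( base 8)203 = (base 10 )131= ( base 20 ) 6B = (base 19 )6h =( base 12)ab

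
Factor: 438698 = 2^1*13^1*47^1*359^1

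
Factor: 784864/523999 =2^5 * 7^( - 1 )* 24527^1 *74857^ (-1)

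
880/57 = 15+25/57 = 15.44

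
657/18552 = 219/6184 = 0.04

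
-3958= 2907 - 6865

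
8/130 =4/65 = 0.06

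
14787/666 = 1643/74  =  22.20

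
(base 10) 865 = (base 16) 361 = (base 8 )1541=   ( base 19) 27a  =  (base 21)1K4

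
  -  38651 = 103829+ - 142480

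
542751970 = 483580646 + 59171324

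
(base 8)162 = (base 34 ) 3c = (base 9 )136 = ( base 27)46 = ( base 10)114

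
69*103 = 7107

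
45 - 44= 1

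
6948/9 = 772 = 772.00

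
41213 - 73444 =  - 32231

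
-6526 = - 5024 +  - 1502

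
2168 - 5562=  -  3394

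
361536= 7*51648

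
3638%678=248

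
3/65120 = 3/65120 = 0.00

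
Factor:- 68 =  - 2^2 * 17^1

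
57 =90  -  33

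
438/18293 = 438/18293 = 0.02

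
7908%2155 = 1443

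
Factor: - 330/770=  - 3^1*7^( - 1 ) = - 3/7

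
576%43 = 17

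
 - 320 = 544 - 864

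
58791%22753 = 13285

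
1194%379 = 57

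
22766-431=22335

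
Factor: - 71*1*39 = - 3^1*13^1*71^1= - 2769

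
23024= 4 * 5756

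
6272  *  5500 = 34496000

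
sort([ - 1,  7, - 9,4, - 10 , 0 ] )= [-10,- 9,  -  1, 0, 4, 7] 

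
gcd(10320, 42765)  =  15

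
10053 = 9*1117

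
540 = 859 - 319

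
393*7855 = 3087015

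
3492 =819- - 2673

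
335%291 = 44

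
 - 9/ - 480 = 3/160 = 0.02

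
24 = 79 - 55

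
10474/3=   3491 + 1/3=3491.33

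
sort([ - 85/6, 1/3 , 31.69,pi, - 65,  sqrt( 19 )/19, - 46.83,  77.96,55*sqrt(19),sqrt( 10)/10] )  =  [ - 65, - 46.83, - 85/6,sqrt(19)/19,sqrt(10 ) /10, 1/3, pi,31.69,77.96, 55*sqrt( 19)]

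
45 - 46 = -1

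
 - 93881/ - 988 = 93881/988=95.02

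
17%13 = 4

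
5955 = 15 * 397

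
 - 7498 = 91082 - 98580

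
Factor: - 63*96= - 6048 = -  2^5*3^3*7^1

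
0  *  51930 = 0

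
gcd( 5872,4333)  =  1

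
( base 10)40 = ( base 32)18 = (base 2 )101000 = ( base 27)1d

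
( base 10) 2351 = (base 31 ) 2DQ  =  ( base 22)4IJ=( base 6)14515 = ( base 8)4457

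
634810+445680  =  1080490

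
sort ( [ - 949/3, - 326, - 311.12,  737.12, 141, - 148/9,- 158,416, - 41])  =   [ - 326, - 949/3, - 311.12, - 158, - 41, - 148/9,141,416,737.12]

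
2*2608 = 5216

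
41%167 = 41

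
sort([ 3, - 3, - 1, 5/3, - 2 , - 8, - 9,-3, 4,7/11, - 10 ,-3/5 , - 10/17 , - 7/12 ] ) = [ - 10, - 9, - 8, - 3 , - 3,-2, - 1,-3/5, - 10/17, - 7/12,7/11,  5/3,3 , 4 ] 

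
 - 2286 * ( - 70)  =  160020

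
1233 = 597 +636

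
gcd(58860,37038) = 6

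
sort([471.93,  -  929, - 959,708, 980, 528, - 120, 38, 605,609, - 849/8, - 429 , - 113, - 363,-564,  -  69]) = [ - 959,-929, - 564, - 429,-363, - 120, - 113, -849/8, - 69, 38, 471.93 , 528, 605,609 , 708, 980 ]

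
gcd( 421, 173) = 1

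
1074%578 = 496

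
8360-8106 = 254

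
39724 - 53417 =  - 13693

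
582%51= 21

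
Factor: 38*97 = 2^1*19^1 * 97^1 =3686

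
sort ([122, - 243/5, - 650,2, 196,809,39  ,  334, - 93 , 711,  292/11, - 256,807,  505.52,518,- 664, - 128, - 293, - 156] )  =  [ - 664, - 650,-293, - 256, - 156, - 128, - 93, - 243/5,  2, 292/11 , 39, 122,  196,334,505.52, 518, 711,  807,809]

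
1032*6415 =6620280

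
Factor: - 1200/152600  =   - 2^1*3^1* 7^( - 1)*109^(- 1) = - 6/763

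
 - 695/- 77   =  9 + 2/77 = 9.03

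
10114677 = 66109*153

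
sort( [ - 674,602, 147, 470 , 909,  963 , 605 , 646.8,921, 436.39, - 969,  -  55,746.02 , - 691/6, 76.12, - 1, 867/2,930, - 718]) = [ - 969, - 718 , - 674,-691/6,-55,-1,76.12,147, 867/2 , 436.39, 470,  602, 605, 646.8,746.02, 909, 921,930,963] 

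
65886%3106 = 660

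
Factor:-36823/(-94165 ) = 5^( - 1 )*23^1 * 37^ ( - 1 )*509^ ( - 1 )*1601^1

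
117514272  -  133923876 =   -  16409604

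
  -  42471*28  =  -1189188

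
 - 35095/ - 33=1063 + 16/33= 1063.48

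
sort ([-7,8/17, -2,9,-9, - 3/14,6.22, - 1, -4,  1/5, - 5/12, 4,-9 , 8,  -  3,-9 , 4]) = [-9, - 9,  -  9,  -  7,-4,-3,-2, - 1, - 5/12, - 3/14, 1/5, 8/17,4  ,  4, 6.22 , 8, 9]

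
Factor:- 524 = - 2^2 * 131^1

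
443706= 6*73951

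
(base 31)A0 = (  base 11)262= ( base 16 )136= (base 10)310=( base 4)10312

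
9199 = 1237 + 7962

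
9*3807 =34263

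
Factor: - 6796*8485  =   - 57664060 = -2^2*5^1 * 1697^1 * 1699^1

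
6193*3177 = 19675161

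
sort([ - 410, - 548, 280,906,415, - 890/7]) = [  -  548, -410, - 890/7, 280,  415, 906]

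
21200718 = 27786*763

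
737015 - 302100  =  434915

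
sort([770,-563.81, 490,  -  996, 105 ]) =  [  -  996, - 563.81, 105 , 490, 770]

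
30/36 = 5/6= 0.83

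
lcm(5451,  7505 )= 517845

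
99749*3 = 299247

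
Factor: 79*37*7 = 7^1*37^1*79^1 = 20461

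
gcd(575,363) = 1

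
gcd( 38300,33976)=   4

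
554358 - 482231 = 72127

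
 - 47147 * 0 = 0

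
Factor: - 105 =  - 3^1*5^1*7^1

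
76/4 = 19 = 19.00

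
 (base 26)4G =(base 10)120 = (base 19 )66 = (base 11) aa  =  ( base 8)170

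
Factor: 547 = 547^1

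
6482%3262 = 3220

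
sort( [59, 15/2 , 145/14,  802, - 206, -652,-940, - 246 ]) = [ - 940, - 652, - 246, - 206, 15/2, 145/14, 59, 802] 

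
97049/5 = 19409 + 4/5 = 19409.80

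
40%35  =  5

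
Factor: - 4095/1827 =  - 5^1*13^1 * 29^( - 1 ) = -65/29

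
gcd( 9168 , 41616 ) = 48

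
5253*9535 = 50087355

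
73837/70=73837/70 = 1054.81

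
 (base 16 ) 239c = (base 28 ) bhg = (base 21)KE2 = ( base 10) 9116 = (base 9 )13448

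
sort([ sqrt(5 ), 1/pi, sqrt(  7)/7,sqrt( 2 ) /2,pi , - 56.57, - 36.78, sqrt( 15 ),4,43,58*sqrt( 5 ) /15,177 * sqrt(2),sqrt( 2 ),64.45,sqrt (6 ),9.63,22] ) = [ - 56.57 ,-36.78, 1/pi,sqrt( 7) /7,sqrt( 2) /2,sqrt( 2),sqrt( 5 ),sqrt(6),pi,sqrt( 15 ),4,58*  sqrt( 5 )/15,9.63, 22,43, 64.45 , 177 * sqrt( 2)]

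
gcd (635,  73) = 1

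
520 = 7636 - 7116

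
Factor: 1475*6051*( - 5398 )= - 48178364550 = - 2^1*3^1*5^2*59^1*2017^1  *2699^1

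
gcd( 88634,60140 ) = 2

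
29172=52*561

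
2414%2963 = 2414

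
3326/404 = 8 + 47/202 = 8.23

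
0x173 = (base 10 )371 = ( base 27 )dk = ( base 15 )19b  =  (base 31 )BU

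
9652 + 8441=18093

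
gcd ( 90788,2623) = 1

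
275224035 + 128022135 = 403246170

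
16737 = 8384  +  8353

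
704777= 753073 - 48296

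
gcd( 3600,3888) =144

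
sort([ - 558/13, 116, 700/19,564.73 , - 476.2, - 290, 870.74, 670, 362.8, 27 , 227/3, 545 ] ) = [ - 476.2, - 290, - 558/13, 27, 700/19,227/3, 116, 362.8, 545,564.73, 670 , 870.74]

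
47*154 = 7238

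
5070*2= 10140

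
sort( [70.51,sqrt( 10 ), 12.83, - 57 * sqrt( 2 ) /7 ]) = [ - 57*sqrt( 2)/7, sqrt( 10),12.83,70.51] 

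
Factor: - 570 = -2^1*3^1*5^1 * 19^1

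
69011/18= 3833 + 17/18=3833.94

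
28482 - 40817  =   - 12335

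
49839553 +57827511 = 107667064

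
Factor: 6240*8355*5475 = 2^5*3^3*5^4*13^1*73^1*557^1  =  285440220000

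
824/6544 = 103/818 = 0.13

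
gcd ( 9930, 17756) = 2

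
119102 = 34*3503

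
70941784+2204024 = 73145808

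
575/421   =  575/421 = 1.37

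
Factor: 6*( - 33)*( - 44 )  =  8712  =  2^3*3^2*11^2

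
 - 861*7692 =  - 6622812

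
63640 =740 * 86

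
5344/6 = 2672/3   =  890.67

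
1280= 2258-978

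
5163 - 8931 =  - 3768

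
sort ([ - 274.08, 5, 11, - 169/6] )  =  [ - 274.08, - 169/6 , 5, 11] 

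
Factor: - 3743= - 19^1*197^1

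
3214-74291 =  - 71077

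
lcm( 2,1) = 2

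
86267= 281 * 307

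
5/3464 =5/3464 = 0.00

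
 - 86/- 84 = 43/42 = 1.02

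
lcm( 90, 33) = 990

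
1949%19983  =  1949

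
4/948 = 1/237 =0.00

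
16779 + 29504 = 46283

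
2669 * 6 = 16014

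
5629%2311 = 1007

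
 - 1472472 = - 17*86616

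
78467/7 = 11209 + 4/7 = 11209.57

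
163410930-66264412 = 97146518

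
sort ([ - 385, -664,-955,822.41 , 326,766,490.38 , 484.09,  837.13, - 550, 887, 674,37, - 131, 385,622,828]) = [ - 955, - 664, - 550, - 385, - 131, 37,326, 385 , 484.09,490.38, 622, 674,766,822.41,828,837.13, 887 ]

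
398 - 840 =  - 442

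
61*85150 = 5194150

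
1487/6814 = 1487/6814 = 0.22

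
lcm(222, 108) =3996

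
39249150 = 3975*9874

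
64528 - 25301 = 39227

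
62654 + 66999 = 129653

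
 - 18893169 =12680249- 31573418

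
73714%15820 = 10434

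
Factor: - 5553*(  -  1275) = 3^3*5^2*17^1*617^1 = 7080075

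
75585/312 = 242  +  27/104 = 242.26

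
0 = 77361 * 0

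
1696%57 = 43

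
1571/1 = 1571 = 1571.00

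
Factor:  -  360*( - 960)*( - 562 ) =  - 194227200= -2^10*3^3*5^2*281^1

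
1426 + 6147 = 7573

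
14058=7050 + 7008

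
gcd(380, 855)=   95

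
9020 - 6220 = 2800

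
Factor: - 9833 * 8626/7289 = - 2^1*19^1*37^( - 1)*197^( - 1 )*227^1 * 9833^1=- 84819458/7289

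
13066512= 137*95376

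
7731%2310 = 801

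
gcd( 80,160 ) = 80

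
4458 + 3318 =7776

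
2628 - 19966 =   -  17338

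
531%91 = 76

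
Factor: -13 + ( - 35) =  - 48 = -2^4 *3^1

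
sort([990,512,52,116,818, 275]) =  [ 52,116,275,512,818, 990 ] 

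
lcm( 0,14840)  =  0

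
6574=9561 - 2987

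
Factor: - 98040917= - 13^1*2131^1*3539^1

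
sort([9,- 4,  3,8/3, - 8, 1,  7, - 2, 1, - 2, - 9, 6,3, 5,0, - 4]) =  [ - 9, - 8,-4,-4, - 2,-2,0,  1 , 1, 8/3, 3,3,5,  6, 7,9 ] 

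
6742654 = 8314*811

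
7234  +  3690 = 10924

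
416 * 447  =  185952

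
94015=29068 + 64947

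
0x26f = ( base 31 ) K3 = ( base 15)2B8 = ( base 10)623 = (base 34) IB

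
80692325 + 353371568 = 434063893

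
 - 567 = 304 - 871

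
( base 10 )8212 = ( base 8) 20024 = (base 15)2677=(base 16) 2014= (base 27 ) b74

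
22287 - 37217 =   -  14930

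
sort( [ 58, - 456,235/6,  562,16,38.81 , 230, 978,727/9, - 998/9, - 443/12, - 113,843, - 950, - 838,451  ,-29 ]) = [ - 950, - 838, - 456,- 113, - 998/9, - 443/12,-29, 16, 38.81 , 235/6, 58, 727/9,230,451,562 , 843, 978 ]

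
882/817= 1 + 65/817= 1.08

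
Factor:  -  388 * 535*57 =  - 2^2*3^1 * 5^1*19^1 * 97^1 * 107^1 = - 11832060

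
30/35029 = 30/35029 = 0.00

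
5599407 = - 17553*( - 319)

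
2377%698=283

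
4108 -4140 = - 32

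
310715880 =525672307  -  214956427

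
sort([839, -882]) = [-882,839]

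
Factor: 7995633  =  3^1*53^1*50287^1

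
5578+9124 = 14702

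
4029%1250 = 279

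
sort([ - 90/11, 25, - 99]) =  [ - 99, - 90/11,25]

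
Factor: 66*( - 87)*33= - 2^1 * 3^3*11^2*29^1=-189486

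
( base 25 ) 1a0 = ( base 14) 467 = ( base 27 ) 15B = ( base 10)875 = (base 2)1101101011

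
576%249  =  78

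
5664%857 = 522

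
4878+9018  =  13896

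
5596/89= 5596/89 = 62.88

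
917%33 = 26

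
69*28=1932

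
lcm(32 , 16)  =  32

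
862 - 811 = 51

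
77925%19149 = 1329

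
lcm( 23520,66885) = 2140320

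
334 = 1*334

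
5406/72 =901/12 = 75.08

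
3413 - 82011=-78598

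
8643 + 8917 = 17560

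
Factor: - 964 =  - 2^2*241^1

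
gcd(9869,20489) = 1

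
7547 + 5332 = 12879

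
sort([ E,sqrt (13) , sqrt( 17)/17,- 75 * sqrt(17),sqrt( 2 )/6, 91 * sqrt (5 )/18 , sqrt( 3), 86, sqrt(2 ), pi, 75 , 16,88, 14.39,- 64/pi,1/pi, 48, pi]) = [ - 75 * sqrt(17) , - 64/pi,sqrt(2)/6,sqrt(17 ) /17,1/pi,sqrt( 2 ),sqrt(3 ),  E,pi , pi,sqrt(13 ), 91*sqrt (5 ) /18 , 14.39,16,48,75,86,88]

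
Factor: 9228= 2^2* 3^1*769^1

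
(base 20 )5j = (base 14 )87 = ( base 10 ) 119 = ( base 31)3q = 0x77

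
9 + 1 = 10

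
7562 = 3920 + 3642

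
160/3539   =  160/3539  =  0.05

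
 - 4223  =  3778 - 8001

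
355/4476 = 355/4476 = 0.08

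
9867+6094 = 15961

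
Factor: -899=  - 29^1*31^1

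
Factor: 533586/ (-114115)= - 678/145 = -  2^1*3^1*5^( - 1)*29^(- 1)*113^1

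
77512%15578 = 15200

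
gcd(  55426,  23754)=7918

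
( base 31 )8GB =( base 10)8195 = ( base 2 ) 10000000000011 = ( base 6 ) 101535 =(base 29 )9lh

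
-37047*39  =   - 1444833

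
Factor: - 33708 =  - 2^2*3^1*53^2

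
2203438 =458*4811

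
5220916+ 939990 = 6160906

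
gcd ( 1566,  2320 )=58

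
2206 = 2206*1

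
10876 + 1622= 12498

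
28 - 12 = 16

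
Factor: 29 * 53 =29^1*53^1 = 1537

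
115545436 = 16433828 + 99111608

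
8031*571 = 4585701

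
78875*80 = 6310000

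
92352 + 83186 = 175538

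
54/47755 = 54/47755 = 0.00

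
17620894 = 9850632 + 7770262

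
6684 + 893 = 7577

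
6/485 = 6/485 = 0.01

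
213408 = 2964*72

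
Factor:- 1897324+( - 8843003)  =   - 3^1* 13^1*275393^1 = - 10740327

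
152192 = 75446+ 76746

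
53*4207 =222971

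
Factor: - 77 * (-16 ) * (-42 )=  - 51744= - 2^5 * 3^1*7^2*11^1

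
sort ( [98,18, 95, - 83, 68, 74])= [ - 83, 18,68,74,95,98 ]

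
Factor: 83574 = 2^1 * 3^2 * 4643^1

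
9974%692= 286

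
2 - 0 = 2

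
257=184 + 73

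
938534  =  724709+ 213825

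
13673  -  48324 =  - 34651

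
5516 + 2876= 8392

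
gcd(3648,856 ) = 8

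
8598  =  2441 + 6157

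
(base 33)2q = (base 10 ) 92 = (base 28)38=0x5c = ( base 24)3k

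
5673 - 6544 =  - 871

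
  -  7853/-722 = 10 + 633/722= 10.88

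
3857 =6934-3077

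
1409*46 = 64814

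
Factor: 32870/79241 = 2^1*5^1*19^1*173^1*79241^( - 1)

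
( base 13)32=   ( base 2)101001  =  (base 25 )1g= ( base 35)16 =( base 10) 41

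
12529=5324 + 7205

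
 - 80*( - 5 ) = 400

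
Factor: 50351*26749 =1346838899 = 7^1*23^1*1163^1*7193^1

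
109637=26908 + 82729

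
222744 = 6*37124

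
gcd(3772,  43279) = 1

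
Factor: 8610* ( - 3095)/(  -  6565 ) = 5329590/1313 = 2^1*3^1*5^1 *7^1*13^(  -  1 )*41^1*101^( - 1 )*619^1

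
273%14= 7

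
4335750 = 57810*75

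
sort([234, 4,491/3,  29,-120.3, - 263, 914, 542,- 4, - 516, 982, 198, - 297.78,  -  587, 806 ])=[ - 587,  -  516, - 297.78 ,-263,  -  120.3, - 4, 4 , 29, 491/3,  198, 234,542,806,914, 982]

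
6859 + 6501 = 13360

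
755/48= 15 + 35/48 = 15.73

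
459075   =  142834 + 316241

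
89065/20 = 17813/4=4453.25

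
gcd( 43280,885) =5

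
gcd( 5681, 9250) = 1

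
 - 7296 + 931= - 6365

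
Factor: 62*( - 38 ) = -2356 = - 2^2*19^1*31^1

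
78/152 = 39/76 = 0.51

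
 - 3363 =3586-6949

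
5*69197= 345985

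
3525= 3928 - 403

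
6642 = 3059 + 3583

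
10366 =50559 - 40193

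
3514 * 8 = 28112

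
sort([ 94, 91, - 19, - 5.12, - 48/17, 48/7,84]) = [- 19,-5.12, - 48/17,48/7, 84, 91,  94 ] 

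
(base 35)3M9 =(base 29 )58H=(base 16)1166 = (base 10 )4454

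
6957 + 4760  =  11717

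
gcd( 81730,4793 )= 1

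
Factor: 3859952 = 2^4*17^1 * 23^1*617^1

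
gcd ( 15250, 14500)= 250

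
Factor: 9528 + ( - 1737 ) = 3^1*7^2*53^1  =  7791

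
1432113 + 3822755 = 5254868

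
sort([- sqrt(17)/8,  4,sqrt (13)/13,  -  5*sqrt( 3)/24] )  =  [-sqrt( 17)/8 ,-5*sqrt( 3)/24, sqrt( 13)/13, 4] 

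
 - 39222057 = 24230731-63452788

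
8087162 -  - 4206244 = 12293406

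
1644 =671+973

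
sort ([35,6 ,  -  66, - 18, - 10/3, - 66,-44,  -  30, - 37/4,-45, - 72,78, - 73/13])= [ - 72,  -  66,  -  66, - 45,  -  44,  -  30, - 18,-37/4,  -  73/13, - 10/3, 6 , 35,78 ]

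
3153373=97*32509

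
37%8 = 5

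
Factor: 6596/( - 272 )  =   - 97/4 = -2^( - 2)*97^1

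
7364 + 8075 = 15439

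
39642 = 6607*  6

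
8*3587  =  28696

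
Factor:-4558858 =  - 2^1*29^1*83^1*947^1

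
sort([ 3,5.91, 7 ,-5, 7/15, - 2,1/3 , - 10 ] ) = [ - 10,-5, - 2,1/3,7/15,  3,5.91,7] 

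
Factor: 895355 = 5^1*331^1*541^1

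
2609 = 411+2198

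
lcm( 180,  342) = 3420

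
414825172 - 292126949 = 122698223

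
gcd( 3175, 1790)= 5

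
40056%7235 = 3881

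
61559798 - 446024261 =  - 384464463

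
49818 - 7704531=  - 7654713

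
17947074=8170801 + 9776273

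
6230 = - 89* (-70 ) 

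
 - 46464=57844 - 104308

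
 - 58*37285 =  - 2162530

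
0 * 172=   0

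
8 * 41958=335664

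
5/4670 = 1/934 = 0.00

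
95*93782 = 8909290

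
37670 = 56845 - 19175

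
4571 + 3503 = 8074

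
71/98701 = 71/98701 = 0.00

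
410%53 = 39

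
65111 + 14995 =80106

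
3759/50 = 75 + 9/50 = 75.18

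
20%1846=20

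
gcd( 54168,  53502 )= 222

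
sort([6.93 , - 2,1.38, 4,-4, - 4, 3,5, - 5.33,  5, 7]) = [ - 5.33, - 4,-4,  -  2, 1.38,3,4,5,  5, 6.93, 7 ] 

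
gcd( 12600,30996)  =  252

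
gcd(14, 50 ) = 2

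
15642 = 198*79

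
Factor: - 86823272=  - 2^3 * 10852909^1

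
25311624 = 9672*2617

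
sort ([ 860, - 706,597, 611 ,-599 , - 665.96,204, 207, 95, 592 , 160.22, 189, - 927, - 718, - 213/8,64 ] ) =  [ -927 , -718, - 706, - 665.96, - 599, - 213/8, 64, 95, 160.22 , 189,204, 207 , 592 , 597,611,860]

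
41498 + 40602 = 82100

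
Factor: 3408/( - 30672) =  - 1/9 = - 3^ ( - 2 )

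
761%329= 103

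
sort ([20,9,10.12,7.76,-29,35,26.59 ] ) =[ - 29, 7.76, 9,10.12,20,26.59,35]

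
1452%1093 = 359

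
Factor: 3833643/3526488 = 2^ (  -  3)*3^(-1)*7^( - 1 )*11^2*59^1*179^1*6997^(-1) = 1277881/1175496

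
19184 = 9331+9853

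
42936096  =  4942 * 8688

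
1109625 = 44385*25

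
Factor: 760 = 2^3*5^1*19^1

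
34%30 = 4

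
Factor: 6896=2^4*431^1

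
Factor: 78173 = 78173^1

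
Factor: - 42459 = - 3^1*14153^1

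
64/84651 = 64/84651=0.00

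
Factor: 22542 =2^1 * 3^1*13^1*17^2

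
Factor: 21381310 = 2^1 * 5^1*1361^1*1571^1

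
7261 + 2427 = 9688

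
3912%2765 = 1147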